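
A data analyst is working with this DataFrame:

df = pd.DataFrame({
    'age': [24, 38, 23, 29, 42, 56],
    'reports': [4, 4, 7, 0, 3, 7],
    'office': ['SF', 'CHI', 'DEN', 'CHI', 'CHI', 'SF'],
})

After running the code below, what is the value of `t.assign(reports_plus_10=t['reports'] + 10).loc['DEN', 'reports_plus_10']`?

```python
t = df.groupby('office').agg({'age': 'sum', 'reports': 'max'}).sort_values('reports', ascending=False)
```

group by office: sum(age), max(reports):
        age  reports
office              
CHI     109        4
DEN      23        7
SF       80        7
sort by reports descending:
        age  reports
office              
DEN      23        7
SF       80        7
CHI     109        4
add column reports_plus_10 = t['reports'] + 10:
        age  reports  reports_plus_10
office                               
DEN      23        7               17
SF       80        7               17
CHI     109        4               14
The value at row 'DEN', column 'reports_plus_10' is 17.

17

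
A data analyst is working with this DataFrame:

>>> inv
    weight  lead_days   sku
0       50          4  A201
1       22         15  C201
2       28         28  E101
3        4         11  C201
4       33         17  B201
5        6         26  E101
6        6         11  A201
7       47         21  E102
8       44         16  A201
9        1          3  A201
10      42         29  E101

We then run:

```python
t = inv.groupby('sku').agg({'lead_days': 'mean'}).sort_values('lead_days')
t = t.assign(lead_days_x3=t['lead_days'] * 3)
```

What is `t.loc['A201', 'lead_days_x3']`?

group by sku, mean of lead_days:
      lead_days
sku            
A201   8.500000
B201  17.000000
C201  13.000000
E101  27.666667
E102  21.000000
sort by lead_days:
      lead_days
sku            
A201   8.500000
C201  13.000000
B201  17.000000
E102  21.000000
E101  27.666667
add column lead_days_x3 = t['lead_days'] * 3:
      lead_days  lead_days_x3
sku                          
A201   8.500000          25.5
C201  13.000000          39.0
B201  17.000000          51.0
E102  21.000000          63.0
E101  27.666667          83.0
Taking the value at row 'A201', column 'lead_days_x3' gives 25.5.

25.5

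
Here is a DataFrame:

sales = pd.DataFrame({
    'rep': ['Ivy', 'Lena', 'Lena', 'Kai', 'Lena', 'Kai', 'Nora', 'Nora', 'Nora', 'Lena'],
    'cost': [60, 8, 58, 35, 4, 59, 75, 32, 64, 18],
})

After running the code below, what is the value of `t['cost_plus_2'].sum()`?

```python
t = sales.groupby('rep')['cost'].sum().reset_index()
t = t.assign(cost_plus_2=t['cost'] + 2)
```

group by rep, sum of cost:
rep
Ivy      60
Kai      94
Lena     88
Nora    171
Name: cost, dtype: int64
reset_index():
    rep  cost
0   Ivy    60
1   Kai    94
2  Lena    88
3  Nora   171
add column cost_plus_2 = t['cost'] + 2:
    rep  cost  cost_plus_2
0   Ivy    60           62
1   Kai    94           96
2  Lena    88           90
3  Nora   171          173
Reading off the sum of column 'cost_plus_2', we get 421.

421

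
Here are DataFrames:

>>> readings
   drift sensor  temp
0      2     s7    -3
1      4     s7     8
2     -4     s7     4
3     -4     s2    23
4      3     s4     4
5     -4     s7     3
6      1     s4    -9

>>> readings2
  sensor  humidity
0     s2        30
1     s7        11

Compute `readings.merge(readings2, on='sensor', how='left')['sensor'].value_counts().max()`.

4

merge on 'sensor' (how='left') → 7 rows:
   drift sensor  temp  humidity
0      2     s7    -3      11.0
1      4     s7     8      11.0
2     -4     s7     4      11.0
3     -4     s2    23      30.0
4      3     s4     4       NaN
5     -4     s7     3      11.0
6      1     s4    -9       NaN
value_counts of sensor:
sensor
s7    4
s4    2
s2    1
Name: count, dtype: int64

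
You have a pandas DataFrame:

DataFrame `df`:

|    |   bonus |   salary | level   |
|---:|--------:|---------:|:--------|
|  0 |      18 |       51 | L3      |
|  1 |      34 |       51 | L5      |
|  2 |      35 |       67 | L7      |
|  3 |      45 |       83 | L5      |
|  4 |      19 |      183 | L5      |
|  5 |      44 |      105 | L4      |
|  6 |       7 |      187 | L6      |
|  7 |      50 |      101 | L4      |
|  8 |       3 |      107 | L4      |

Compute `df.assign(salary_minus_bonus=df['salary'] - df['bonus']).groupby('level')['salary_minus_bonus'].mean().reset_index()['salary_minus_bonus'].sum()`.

add column salary_minus_bonus = df['salary'] - df['bonus']:
   bonus  salary level  salary_minus_bonus
0     18      51    L3                  33
1     34      51    L5                  17
2     35      67    L7                  32
3     45      83    L5                  38
4     19     183    L5                 164
5     44     105    L4                  61
6      7     187    L6                 180
7     50     101    L4                  51
8      3     107    L4                 104
group by level, mean of salary_minus_bonus:
level
L3     33.0
L4     72.0
L5     73.0
L6    180.0
L7     32.0
Name: salary_minus_bonus, dtype: float64
reset_index():
  level  salary_minus_bonus
0    L3                33.0
1    L4                72.0
2    L5                73.0
3    L6               180.0
4    L7                32.0
Hence 390.0.

390.0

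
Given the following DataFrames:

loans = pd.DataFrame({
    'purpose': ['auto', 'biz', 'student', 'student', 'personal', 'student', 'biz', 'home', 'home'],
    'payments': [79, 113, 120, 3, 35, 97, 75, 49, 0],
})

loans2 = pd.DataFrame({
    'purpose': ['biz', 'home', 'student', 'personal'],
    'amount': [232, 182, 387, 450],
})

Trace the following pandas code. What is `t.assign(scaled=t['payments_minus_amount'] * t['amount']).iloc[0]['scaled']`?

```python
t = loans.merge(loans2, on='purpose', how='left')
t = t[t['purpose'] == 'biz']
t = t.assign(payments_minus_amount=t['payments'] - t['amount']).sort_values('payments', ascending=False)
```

-27608.0

merge on 'purpose' (how='left') → 9 rows:
    purpose  payments  amount
0      auto        79     NaN
1       biz       113   232.0
2   student       120   387.0
3   student         3   387.0
4  personal        35   450.0
5   student        97   387.0
6       biz        75   232.0
7      home        49   182.0
8      home         0   182.0
filter rows where purpose == 'biz':
  purpose  payments  amount
1     biz       113   232.0
6     biz        75   232.0
add column payments_minus_amount = t['payments'] - t['amount']:
  purpose  payments  amount  payments_minus_amount
1     biz       113   232.0                 -119.0
6     biz        75   232.0                 -157.0
sort by payments descending:
  purpose  payments  amount  payments_minus_amount
1     biz       113   232.0                 -119.0
6     biz        75   232.0                 -157.0
add column scaled = t['payments_minus_amount'] * t['amount']:
  purpose  payments  amount  payments_minus_amount   scaled
1     biz       113   232.0                 -119.0 -27608.0
6     biz        75   232.0                 -157.0 -36424.0
So iloc[0]['scaled'] = -27608.0.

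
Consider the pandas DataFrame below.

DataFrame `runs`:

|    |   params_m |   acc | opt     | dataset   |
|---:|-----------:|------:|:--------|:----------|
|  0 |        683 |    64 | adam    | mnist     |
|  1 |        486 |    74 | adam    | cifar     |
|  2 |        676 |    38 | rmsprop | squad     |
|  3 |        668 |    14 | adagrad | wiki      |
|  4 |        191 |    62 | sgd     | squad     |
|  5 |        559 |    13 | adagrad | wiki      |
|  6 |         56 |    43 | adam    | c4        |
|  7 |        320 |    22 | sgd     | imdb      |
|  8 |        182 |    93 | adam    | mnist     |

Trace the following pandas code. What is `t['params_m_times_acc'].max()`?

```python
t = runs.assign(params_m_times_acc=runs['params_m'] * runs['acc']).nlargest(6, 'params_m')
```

43712

add column params_m_times_acc = runs['params_m'] * runs['acc']:
   params_m  acc      opt dataset  params_m_times_acc
0       683   64     adam   mnist               43712
1       486   74     adam   cifar               35964
2       676   38  rmsprop   squad               25688
3       668   14  adagrad    wiki                9352
4       191   62      sgd   squad               11842
5       559   13  adagrad    wiki                7267
6        56   43     adam      c4                2408
7       320   22      sgd    imdb                7040
8       182   93     adam   mnist               16926
take 6 rows with largest params_m:
   params_m  acc      opt dataset  params_m_times_acc
0       683   64     adam   mnist               43712
2       676   38  rmsprop   squad               25688
3       668   14  adagrad    wiki                9352
5       559   13  adagrad    wiki                7267
1       486   74     adam   cifar               35964
7       320   22      sgd    imdb                7040
Taking the max of column 'params_m_times_acc' gives 43712.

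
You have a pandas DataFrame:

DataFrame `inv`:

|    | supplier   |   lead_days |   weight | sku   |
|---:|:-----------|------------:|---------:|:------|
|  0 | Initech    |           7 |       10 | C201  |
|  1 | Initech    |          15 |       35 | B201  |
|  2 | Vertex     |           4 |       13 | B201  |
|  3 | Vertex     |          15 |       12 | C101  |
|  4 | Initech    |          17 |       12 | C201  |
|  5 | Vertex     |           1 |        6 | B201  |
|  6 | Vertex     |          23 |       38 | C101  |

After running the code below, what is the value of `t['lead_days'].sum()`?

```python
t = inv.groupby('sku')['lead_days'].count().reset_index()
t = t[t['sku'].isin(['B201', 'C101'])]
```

5

group by sku, count of lead_days:
sku
B201    3
C101    2
C201    2
Name: lead_days, dtype: int64
reset_index():
    sku  lead_days
0  B201          3
1  C101          2
2  C201          2
filter rows where sku in ['B201', 'C101']:
    sku  lead_days
0  B201          3
1  C101          2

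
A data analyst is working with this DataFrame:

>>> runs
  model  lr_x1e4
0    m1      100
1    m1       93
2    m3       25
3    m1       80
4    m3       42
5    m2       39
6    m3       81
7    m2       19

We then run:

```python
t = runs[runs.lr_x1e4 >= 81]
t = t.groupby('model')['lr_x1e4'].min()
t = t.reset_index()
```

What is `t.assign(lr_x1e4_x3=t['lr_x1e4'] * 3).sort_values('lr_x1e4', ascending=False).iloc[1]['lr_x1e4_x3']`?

243

filter rows where lr_x1e4 >= 81:
  model  lr_x1e4
0    m1      100
1    m1       93
6    m3       81
group by model, min of lr_x1e4:
model
m1    93
m3    81
Name: lr_x1e4, dtype: int64
reset_index():
  model  lr_x1e4
0    m1       93
1    m3       81
add column lr_x1e4_x3 = t['lr_x1e4'] * 3:
  model  lr_x1e4  lr_x1e4_x3
0    m1       93         279
1    m3       81         243
sort by lr_x1e4 descending:
  model  lr_x1e4  lr_x1e4_x3
0    m1       93         279
1    m3       81         243
The value at position 1, column 'lr_x1e4_x3' is 243.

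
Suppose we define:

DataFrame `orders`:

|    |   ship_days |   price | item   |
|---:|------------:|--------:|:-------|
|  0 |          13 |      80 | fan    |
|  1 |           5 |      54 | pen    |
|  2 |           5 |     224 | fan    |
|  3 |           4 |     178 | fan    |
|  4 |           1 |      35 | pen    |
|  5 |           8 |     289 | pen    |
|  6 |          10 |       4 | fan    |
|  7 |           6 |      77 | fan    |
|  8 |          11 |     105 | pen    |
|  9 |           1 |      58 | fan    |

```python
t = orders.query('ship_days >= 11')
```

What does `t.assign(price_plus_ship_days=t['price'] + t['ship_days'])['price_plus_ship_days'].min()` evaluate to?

93

filter rows where ship_days >= 11:
   ship_days  price item
0         13     80  fan
8         11    105  pen
add column price_plus_ship_days = t['price'] + t['ship_days']:
   ship_days  price item  price_plus_ship_days
0         13     80  fan                    93
8         11    105  pen                   116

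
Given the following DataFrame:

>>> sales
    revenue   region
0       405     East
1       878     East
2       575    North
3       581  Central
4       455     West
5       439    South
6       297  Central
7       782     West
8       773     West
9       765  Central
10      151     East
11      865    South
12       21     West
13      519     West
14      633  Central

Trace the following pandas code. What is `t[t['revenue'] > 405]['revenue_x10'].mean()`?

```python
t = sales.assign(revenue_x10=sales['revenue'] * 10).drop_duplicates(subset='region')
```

5125.0

add column revenue_x10 = sales['revenue'] * 10:
    revenue   region  revenue_x10
0       405     East         4050
1       878     East         8780
2       575    North         5750
3       581  Central         5810
4       455     West         4550
5       439    South         4390
6       297  Central         2970
7       782     West         7820
8       773     West         7730
9       765  Central         7650
10      151     East         1510
11      865    South         8650
12       21     West          210
13      519     West         5190
14      633  Central         6330
drop duplicate region (keep=first):
   revenue   region  revenue_x10
0      405     East         4050
2      575    North         5750
3      581  Central         5810
4      455     West         4550
5      439    South         4390
filter rows where revenue > 405:
   revenue   region  revenue_x10
2      575    North         5750
3      581  Central         5810
4      455     West         4550
5      439    South         4390
Reading off the mean of column 'revenue_x10', we get 5125.0.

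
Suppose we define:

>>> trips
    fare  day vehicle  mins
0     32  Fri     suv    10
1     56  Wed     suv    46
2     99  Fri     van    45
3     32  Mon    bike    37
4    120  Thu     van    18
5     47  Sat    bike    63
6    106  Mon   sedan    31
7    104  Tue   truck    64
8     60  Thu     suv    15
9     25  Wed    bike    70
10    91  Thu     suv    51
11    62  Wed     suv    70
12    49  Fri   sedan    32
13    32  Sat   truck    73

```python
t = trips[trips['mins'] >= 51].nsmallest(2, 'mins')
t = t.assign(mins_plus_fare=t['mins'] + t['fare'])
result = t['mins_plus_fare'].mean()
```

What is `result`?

126.0

filter rows where mins >= 51:
    fare  day vehicle  mins
5     47  Sat    bike    63
7    104  Tue   truck    64
9     25  Wed    bike    70
10    91  Thu     suv    51
11    62  Wed     suv    70
13    32  Sat   truck    73
take 2 rows with smallest mins:
    fare  day vehicle  mins
10    91  Thu     suv    51
5     47  Sat    bike    63
add column mins_plus_fare = t['mins'] + t['fare']:
    fare  day vehicle  mins  mins_plus_fare
10    91  Thu     suv    51             142
5     47  Sat    bike    63             110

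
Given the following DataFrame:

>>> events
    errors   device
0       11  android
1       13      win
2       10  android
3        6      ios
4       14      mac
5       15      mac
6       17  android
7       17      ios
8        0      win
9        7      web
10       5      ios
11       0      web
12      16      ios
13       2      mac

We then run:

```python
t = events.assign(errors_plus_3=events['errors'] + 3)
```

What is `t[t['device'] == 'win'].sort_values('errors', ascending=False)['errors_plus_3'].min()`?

add column errors_plus_3 = events['errors'] + 3:
    errors   device  errors_plus_3
0       11  android             14
1       13      win             16
2       10  android             13
3        6      ios              9
4       14      mac             17
5       15      mac             18
6       17  android             20
7       17      ios             20
8        0      win              3
9        7      web             10
10       5      ios              8
11       0      web              3
12      16      ios             19
13       2      mac              5
filter rows where device == 'win':
   errors device  errors_plus_3
1      13    win             16
8       0    win              3
sort by errors descending:
   errors device  errors_plus_3
1      13    win             16
8       0    win              3
Hence 3.

3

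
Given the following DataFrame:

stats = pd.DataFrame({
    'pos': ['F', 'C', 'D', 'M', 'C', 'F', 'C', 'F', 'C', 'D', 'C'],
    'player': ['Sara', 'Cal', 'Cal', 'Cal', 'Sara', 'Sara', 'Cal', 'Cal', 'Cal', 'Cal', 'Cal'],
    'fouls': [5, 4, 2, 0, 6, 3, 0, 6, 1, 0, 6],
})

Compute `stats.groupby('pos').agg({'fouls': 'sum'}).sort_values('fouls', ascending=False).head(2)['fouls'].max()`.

group by pos, sum of fouls:
     fouls
pos       
C       17
D        2
F       14
M        0
sort by fouls descending:
     fouls
pos       
C       17
F       14
D        2
M        0
take first 2 rows:
     fouls
pos       
C       17
F       14

17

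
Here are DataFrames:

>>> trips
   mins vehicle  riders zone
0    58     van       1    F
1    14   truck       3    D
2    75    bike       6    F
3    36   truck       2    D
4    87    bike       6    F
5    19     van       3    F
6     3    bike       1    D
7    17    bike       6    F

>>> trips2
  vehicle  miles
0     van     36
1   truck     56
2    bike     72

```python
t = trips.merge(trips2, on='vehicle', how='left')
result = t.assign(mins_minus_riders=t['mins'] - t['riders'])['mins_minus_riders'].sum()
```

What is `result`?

281

merge on 'vehicle' (how='left') → 8 rows:
   mins vehicle  riders zone  miles
0    58     van       1    F     36
1    14   truck       3    D     56
2    75    bike       6    F     72
3    36   truck       2    D     56
4    87    bike       6    F     72
5    19     van       3    F     36
6     3    bike       1    D     72
7    17    bike       6    F     72
add column mins_minus_riders = t['mins'] - t['riders']:
   mins vehicle  riders zone  miles  mins_minus_riders
0    58     van       1    F     36                 57
1    14   truck       3    D     56                 11
2    75    bike       6    F     72                 69
3    36   truck       2    D     56                 34
4    87    bike       6    F     72                 81
5    19     van       3    F     36                 16
6     3    bike       1    D     72                  2
7    17    bike       6    F     72                 11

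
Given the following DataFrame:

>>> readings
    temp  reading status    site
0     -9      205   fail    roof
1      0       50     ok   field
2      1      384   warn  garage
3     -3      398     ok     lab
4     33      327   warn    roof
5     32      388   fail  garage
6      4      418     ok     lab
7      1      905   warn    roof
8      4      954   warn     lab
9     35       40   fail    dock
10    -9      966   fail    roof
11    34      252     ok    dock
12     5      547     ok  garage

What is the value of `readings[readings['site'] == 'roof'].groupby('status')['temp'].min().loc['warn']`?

filter rows where site == 'roof':
    temp  reading status  site
0     -9      205   fail  roof
4     33      327   warn  roof
7      1      905   warn  roof
10    -9      966   fail  roof
group by status, min of temp:
status
fail   -9
warn    1
Name: temp, dtype: int64
Finally, value at index 'warn' = 1.

1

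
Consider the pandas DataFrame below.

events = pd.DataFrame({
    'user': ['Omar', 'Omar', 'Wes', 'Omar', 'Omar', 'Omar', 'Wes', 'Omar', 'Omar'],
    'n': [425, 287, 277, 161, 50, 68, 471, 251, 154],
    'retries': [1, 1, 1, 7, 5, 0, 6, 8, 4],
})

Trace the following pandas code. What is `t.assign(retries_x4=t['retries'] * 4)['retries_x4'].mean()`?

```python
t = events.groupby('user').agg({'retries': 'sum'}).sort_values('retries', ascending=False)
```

group by user, sum of retries:
      retries
user         
Omar       26
Wes         7
sort by retries descending:
      retries
user         
Omar       26
Wes         7
add column retries_x4 = t['retries'] * 4:
      retries  retries_x4
user                     
Omar       26         104
Wes         7          28
Hence 66.0.

66.0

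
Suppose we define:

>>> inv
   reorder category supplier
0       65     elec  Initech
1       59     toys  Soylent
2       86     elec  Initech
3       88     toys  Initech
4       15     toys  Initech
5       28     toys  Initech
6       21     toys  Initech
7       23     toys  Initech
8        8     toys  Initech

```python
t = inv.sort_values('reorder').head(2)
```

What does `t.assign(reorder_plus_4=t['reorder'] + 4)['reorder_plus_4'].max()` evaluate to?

sort by reorder:
   reorder category supplier
8        8     toys  Initech
4       15     toys  Initech
6       21     toys  Initech
7       23     toys  Initech
5       28     toys  Initech
1       59     toys  Soylent
0       65     elec  Initech
2       86     elec  Initech
3       88     toys  Initech
take first 2 rows:
   reorder category supplier
8        8     toys  Initech
4       15     toys  Initech
add column reorder_plus_4 = t['reorder'] + 4:
   reorder category supplier  reorder_plus_4
8        8     toys  Initech              12
4       15     toys  Initech              19
The max of column 'reorder_plus_4' is 19.

19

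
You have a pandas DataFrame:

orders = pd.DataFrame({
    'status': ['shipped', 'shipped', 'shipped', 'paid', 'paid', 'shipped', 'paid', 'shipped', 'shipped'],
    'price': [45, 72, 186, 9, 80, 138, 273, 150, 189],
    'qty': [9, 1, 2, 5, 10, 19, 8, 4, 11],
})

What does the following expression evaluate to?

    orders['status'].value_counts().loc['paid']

3

value_counts of status:
status
shipped    6
paid       3
Name: count, dtype: int64
Finally, value at index 'paid' = 3.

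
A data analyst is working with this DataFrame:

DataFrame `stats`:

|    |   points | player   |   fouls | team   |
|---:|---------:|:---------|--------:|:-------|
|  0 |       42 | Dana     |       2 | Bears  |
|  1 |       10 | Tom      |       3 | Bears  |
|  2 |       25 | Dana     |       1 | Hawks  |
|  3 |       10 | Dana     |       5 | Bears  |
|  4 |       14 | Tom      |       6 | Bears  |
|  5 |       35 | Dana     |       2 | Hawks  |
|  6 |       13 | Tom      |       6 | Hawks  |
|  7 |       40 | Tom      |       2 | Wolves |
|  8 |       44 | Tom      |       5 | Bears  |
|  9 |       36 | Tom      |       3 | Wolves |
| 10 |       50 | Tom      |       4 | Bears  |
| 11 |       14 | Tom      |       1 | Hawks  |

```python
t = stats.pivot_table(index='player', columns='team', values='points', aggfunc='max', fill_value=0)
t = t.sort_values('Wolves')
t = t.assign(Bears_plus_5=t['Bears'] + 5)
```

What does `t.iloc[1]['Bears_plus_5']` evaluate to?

pivot: rows=player, cols=team, max(points):
team    Bears  Hawks  Wolves
player                      
Dana       42     35       0
Tom        50     14      40
sort by Wolves:
team    Bears  Hawks  Wolves
player                      
Dana       42     35       0
Tom        50     14      40
add column Bears_plus_5 = t['Bears'] + 5:
team    Bears  Hawks  Wolves  Bears_plus_5
player                                    
Dana       42     35       0            47
Tom        50     14      40            55
Hence 55.

55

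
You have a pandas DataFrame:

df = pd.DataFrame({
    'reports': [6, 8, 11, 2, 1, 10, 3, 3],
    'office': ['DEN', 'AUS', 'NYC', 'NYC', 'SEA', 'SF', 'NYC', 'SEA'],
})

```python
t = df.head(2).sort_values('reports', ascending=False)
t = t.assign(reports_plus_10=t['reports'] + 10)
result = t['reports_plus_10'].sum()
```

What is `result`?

take first 2 rows:
   reports office
0        6    DEN
1        8    AUS
sort by reports descending:
   reports office
1        8    AUS
0        6    DEN
add column reports_plus_10 = t['reports'] + 10:
   reports office  reports_plus_10
1        8    AUS               18
0        6    DEN               16
Reading off the sum of column 'reports_plus_10', we get 34.

34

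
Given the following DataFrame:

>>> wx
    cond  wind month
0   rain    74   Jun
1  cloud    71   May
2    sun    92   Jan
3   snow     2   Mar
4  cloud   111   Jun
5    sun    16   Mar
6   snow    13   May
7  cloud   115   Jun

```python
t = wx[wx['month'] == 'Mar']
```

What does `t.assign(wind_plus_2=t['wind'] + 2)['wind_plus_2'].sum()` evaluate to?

filter rows where month == 'Mar':
   cond  wind month
3  snow     2   Mar
5   sun    16   Mar
add column wind_plus_2 = t['wind'] + 2:
   cond  wind month  wind_plus_2
3  snow     2   Mar            4
5   sun    16   Mar           18

22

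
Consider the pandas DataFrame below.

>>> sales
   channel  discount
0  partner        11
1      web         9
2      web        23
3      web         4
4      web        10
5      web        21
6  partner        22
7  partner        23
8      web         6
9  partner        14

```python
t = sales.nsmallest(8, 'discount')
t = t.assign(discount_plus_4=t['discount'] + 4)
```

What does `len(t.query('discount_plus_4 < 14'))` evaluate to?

take 8 rows with smallest discount:
   channel  discount
3      web         4
8      web         6
1      web         9
4      web        10
0  partner        11
9  partner        14
5      web        21
6  partner        22
add column discount_plus_4 = t['discount'] + 4:
   channel  discount  discount_plus_4
3      web         4                8
8      web         6               10
1      web         9               13
4      web        10               14
0  partner        11               15
9  partner        14               18
5      web        21               25
6  partner        22               26
filter rows where discount_plus_4 < 14:
  channel  discount  discount_plus_4
3     web         4                8
8     web         6               10
1     web         9               13
Hence 3.

3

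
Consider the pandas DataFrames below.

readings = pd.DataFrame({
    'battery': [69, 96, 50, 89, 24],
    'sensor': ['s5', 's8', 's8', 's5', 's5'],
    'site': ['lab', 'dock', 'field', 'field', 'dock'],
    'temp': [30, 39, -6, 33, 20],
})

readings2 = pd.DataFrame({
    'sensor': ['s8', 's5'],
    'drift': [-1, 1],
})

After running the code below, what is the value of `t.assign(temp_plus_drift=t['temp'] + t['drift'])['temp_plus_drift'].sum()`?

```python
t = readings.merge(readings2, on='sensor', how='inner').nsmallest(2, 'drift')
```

merge on 'sensor' (how='inner') → 5 rows:
   battery sensor   site  temp  drift
0       69     s5    lab    30      1
1       96     s8   dock    39     -1
2       50     s8  field    -6     -1
3       89     s5  field    33      1
4       24     s5   dock    20      1
take 2 rows with smallest drift:
   battery sensor   site  temp  drift
1       96     s8   dock    39     -1
2       50     s8  field    -6     -1
add column temp_plus_drift = t['temp'] + t['drift']:
   battery sensor   site  temp  drift  temp_plus_drift
1       96     s8   dock    39     -1               38
2       50     s8  field    -6     -1               -7

31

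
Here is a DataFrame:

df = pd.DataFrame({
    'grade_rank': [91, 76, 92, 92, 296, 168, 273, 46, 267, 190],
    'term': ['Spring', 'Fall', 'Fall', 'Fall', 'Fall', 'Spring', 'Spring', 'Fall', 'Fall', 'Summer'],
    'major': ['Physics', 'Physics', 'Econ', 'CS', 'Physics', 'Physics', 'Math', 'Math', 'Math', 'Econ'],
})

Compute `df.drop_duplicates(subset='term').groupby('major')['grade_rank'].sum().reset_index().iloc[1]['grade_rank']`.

drop duplicate term (keep=first):
   grade_rank    term    major
0          91  Spring  Physics
1          76    Fall  Physics
9         190  Summer     Econ
group by major, sum of grade_rank:
major
Econ       190
Physics    167
Name: grade_rank, dtype: int64
reset_index():
     major  grade_rank
0     Econ         190
1  Physics         167

167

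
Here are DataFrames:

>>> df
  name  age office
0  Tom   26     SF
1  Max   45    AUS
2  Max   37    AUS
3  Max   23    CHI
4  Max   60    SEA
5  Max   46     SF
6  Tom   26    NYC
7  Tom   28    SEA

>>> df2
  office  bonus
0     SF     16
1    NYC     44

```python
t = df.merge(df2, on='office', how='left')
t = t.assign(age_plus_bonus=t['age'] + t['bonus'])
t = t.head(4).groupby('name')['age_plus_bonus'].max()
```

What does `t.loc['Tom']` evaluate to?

merge on 'office' (how='left') → 8 rows:
  name  age office  bonus
0  Tom   26     SF   16.0
1  Max   45    AUS    NaN
2  Max   37    AUS    NaN
3  Max   23    CHI    NaN
4  Max   60    SEA    NaN
5  Max   46     SF   16.0
6  Tom   26    NYC   44.0
7  Tom   28    SEA    NaN
add column age_plus_bonus = t['age'] + t['bonus']:
  name  age office  bonus  age_plus_bonus
0  Tom   26     SF   16.0            42.0
1  Max   45    AUS    NaN             NaN
2  Max   37    AUS    NaN             NaN
3  Max   23    CHI    NaN             NaN
4  Max   60    SEA    NaN             NaN
5  Max   46     SF   16.0            62.0
6  Tom   26    NYC   44.0            70.0
7  Tom   28    SEA    NaN             NaN
take first 4 rows:
  name  age office  bonus  age_plus_bonus
0  Tom   26     SF   16.0            42.0
1  Max   45    AUS    NaN             NaN
2  Max   37    AUS    NaN             NaN
3  Max   23    CHI    NaN             NaN
group by name, max of age_plus_bonus:
name
Max     NaN
Tom    42.0
Name: age_plus_bonus, dtype: float64

42.0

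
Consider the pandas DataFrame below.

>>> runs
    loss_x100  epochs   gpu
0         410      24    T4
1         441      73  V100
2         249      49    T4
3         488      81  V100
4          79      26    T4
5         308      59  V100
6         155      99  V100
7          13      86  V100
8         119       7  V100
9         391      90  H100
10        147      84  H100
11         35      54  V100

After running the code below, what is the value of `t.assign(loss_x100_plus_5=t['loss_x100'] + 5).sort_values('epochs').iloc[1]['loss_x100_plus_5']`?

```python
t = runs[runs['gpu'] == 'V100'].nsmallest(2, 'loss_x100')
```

filter rows where gpu == 'V100':
    loss_x100  epochs   gpu
1         441      73  V100
3         488      81  V100
5         308      59  V100
6         155      99  V100
7          13      86  V100
8         119       7  V100
11         35      54  V100
take 2 rows with smallest loss_x100:
    loss_x100  epochs   gpu
7          13      86  V100
11         35      54  V100
add column loss_x100_plus_5 = t['loss_x100'] + 5:
    loss_x100  epochs   gpu  loss_x100_plus_5
7          13      86  V100                18
11         35      54  V100                40
sort by epochs:
    loss_x100  epochs   gpu  loss_x100_plus_5
11         35      54  V100                40
7          13      86  V100                18

18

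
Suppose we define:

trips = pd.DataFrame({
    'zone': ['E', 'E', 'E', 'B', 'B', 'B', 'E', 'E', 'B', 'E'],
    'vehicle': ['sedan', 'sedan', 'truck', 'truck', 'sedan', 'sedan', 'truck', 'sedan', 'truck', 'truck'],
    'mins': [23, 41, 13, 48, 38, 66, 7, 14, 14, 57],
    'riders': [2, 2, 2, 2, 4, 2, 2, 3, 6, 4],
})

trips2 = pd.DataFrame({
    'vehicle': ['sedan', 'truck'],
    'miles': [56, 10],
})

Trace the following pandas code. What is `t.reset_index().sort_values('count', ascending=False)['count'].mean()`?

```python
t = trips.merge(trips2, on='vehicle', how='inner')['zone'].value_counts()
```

merge on 'vehicle' (how='inner') → 10 rows:
  zone vehicle  mins  riders  miles
0    E   sedan    23       2     56
1    E   sedan    41       2     56
2    E   truck    13       2     10
3    B   truck    48       2     10
4    B   sedan    38       4     56
5    B   sedan    66       2     56
6    E   truck     7       2     10
7    E   sedan    14       3     56
8    B   truck    14       6     10
9    E   truck    57       4     10
value_counts of zone:
zone
E    6
B    4
Name: count, dtype: int64
reset_index():
  zone  count
0    E      6
1    B      4
sort by count descending:
  zone  count
0    E      6
1    B      4
Reading off the mean of column 'count', we get 5.0.

5.0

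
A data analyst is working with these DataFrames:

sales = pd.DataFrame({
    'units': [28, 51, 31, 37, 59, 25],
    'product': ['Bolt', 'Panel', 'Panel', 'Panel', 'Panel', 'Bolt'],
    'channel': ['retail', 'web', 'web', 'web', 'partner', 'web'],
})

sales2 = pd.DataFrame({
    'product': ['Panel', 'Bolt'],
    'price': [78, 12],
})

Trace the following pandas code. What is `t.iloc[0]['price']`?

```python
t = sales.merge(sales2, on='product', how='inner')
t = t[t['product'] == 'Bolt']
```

12

merge on 'product' (how='inner') → 6 rows:
   units product  channel  price
0     28    Bolt   retail     12
1     51   Panel      web     78
2     31   Panel      web     78
3     37   Panel      web     78
4     59   Panel  partner     78
5     25    Bolt      web     12
filter rows where product == 'Bolt':
   units product channel  price
0     28    Bolt  retail     12
5     25    Bolt     web     12
Reading off the value at position 0, column 'price', we get 12.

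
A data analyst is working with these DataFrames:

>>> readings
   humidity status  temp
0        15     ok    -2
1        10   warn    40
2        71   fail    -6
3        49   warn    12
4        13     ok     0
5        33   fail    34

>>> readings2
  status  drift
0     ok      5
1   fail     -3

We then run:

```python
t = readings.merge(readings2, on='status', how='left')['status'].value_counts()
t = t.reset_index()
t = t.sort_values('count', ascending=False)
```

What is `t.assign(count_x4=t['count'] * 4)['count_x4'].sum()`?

24

merge on 'status' (how='left') → 6 rows:
   humidity status  temp  drift
0        15     ok    -2    5.0
1        10   warn    40    NaN
2        71   fail    -6   -3.0
3        49   warn    12    NaN
4        13     ok     0    5.0
5        33   fail    34   -3.0
value_counts of status:
status
ok      2
warn    2
fail    2
Name: count, dtype: int64
reset_index():
  status  count
0     ok      2
1   warn      2
2   fail      2
sort by count descending:
  status  count
0     ok      2
1   warn      2
2   fail      2
add column count_x4 = t['count'] * 4:
  status  count  count_x4
0     ok      2         8
1   warn      2         8
2   fail      2         8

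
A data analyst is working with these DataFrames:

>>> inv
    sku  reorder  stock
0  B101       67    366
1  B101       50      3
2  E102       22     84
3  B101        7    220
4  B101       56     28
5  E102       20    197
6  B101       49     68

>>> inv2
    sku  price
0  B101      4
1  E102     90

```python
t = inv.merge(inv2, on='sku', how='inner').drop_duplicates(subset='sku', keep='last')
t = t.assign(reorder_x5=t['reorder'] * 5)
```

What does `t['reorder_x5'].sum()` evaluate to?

345

merge on 'sku' (how='inner') → 7 rows:
    sku  reorder  stock  price
0  B101       67    366      4
1  B101       50      3      4
2  E102       22     84     90
3  B101        7    220      4
4  B101       56     28      4
5  E102       20    197     90
6  B101       49     68      4
drop duplicate sku (keep=last):
    sku  reorder  stock  price
5  E102       20    197     90
6  B101       49     68      4
add column reorder_x5 = t['reorder'] * 5:
    sku  reorder  stock  price  reorder_x5
5  E102       20    197     90         100
6  B101       49     68      4         245
Finally, sum of column 'reorder_x5' = 345.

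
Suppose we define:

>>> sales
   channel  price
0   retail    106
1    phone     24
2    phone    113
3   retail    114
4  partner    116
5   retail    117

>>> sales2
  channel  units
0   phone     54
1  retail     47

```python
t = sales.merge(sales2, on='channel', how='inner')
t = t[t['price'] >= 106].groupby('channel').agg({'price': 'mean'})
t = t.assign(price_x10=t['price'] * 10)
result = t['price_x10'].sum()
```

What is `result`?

2253.33333333

merge on 'channel' (how='inner') → 5 rows:
  channel  price  units
0  retail    106     47
1   phone     24     54
2   phone    113     54
3  retail    114     47
4  retail    117     47
filter rows where price >= 106:
  channel  price  units
0  retail    106     47
2   phone    113     54
3  retail    114     47
4  retail    117     47
group by channel, mean of price:
              price
channel            
phone    113.000000
retail   112.333333
add column price_x10 = t['price'] * 10:
              price    price_x10
channel                         
phone    113.000000  1130.000000
retail   112.333333  1123.333333
Taking the sum of column 'price_x10' gives 2253.33333333.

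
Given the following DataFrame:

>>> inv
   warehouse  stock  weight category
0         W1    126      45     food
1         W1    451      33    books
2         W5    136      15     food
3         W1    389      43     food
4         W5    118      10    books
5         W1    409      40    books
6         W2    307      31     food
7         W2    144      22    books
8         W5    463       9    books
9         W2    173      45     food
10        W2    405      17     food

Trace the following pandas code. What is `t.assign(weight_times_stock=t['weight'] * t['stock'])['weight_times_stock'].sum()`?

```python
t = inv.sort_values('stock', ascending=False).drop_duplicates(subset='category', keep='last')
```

sort by stock descending:
   warehouse  stock  weight category
8         W5    463       9    books
1         W1    451      33    books
5         W1    409      40    books
10        W2    405      17     food
3         W1    389      43     food
6         W2    307      31     food
9         W2    173      45     food
7         W2    144      22    books
2         W5    136      15     food
0         W1    126      45     food
4         W5    118      10    books
drop duplicate category (keep=last):
  warehouse  stock  weight category
0        W1    126      45     food
4        W5    118      10    books
add column weight_times_stock = t['weight'] * t['stock']:
  warehouse  stock  weight category  weight_times_stock
0        W1    126      45     food                5670
4        W5    118      10    books                1180
Reading off the sum of column 'weight_times_stock', we get 6850.

6850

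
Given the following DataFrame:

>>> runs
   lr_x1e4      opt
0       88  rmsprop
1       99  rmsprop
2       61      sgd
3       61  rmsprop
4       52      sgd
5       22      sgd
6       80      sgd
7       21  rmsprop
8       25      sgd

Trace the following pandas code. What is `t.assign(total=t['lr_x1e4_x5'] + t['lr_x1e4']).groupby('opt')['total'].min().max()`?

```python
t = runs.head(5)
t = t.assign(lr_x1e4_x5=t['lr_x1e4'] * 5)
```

366

take first 5 rows:
   lr_x1e4      opt
0       88  rmsprop
1       99  rmsprop
2       61      sgd
3       61  rmsprop
4       52      sgd
add column lr_x1e4_x5 = t['lr_x1e4'] * 5:
   lr_x1e4      opt  lr_x1e4_x5
0       88  rmsprop         440
1       99  rmsprop         495
2       61      sgd         305
3       61  rmsprop         305
4       52      sgd         260
add column total = t['lr_x1e4_x5'] + t['lr_x1e4']:
   lr_x1e4      opt  lr_x1e4_x5  total
0       88  rmsprop         440    528
1       99  rmsprop         495    594
2       61      sgd         305    366
3       61  rmsprop         305    366
4       52      sgd         260    312
group by opt, min of total:
opt
rmsprop    366
sgd        312
Name: total, dtype: int64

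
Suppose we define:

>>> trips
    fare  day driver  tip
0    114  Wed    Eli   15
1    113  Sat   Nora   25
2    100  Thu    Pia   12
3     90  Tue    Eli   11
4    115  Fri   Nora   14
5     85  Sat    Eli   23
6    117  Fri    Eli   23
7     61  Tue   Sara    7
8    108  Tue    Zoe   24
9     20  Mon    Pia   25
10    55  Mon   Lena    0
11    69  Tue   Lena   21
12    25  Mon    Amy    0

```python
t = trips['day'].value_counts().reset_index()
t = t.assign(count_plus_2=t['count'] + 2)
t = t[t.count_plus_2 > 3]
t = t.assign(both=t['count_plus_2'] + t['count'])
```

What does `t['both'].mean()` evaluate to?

value_counts of day:
day
Tue    4
Mon    3
Sat    2
Fri    2
Wed    1
Thu    1
Name: count, dtype: int64
reset_index():
   day  count
0  Tue      4
1  Mon      3
2  Sat      2
3  Fri      2
4  Wed      1
5  Thu      1
add column count_plus_2 = t['count'] + 2:
   day  count  count_plus_2
0  Tue      4             6
1  Mon      3             5
2  Sat      2             4
3  Fri      2             4
4  Wed      1             3
5  Thu      1             3
filter rows where count_plus_2 > 3:
   day  count  count_plus_2
0  Tue      4             6
1  Mon      3             5
2  Sat      2             4
3  Fri      2             4
add column both = t['count_plus_2'] + t['count']:
   day  count  count_plus_2  both
0  Tue      4             6    10
1  Mon      3             5     8
2  Sat      2             4     6
3  Fri      2             4     6
Hence 7.5.

7.5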